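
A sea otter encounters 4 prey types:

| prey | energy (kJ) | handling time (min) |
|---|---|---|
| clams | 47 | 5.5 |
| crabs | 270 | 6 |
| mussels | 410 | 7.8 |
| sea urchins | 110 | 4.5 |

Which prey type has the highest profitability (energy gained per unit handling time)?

mussels

In descending order of E/h:
mussels: 410/7.8 = 52.6 kJ/min
crabs: 270/6 = 45 kJ/min
sea urchins: 110/4.5 = 24.4 kJ/min
clams: 47/5.5 = 8.55 kJ/min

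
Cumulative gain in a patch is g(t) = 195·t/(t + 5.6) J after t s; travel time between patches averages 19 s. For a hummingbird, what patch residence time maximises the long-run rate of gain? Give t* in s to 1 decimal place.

10.3 s

By the marginal value theorem, leave when the instantaneous gain rate g'(t) equals the habitat-wide average g(t)/(T + t).
g'(t) = 195·5.6/(t + 5.6)². Setting 195·5.6/(t+5.6)² = 195t/[(t+5.6)(19+t)] gives 5.6(19+t) = t(t+5.6), so t² = 5.6×19 = 106.4.
t* = √106.4 = 10.32 s.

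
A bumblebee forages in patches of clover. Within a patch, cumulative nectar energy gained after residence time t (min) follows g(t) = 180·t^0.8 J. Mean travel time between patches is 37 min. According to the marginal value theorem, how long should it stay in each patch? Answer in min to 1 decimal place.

148.0 min

Maximise g(t)/(T+t): set derivative to zero → g'(t)(T+t) = g(t).
g'(t) = 0.8·180·t^-0.2. Setting 0.8·180·t^-0.2 = 180·t^0.8/(37+t) gives 0.8(37+t) = t, so 0.20·t = 0.8×37.
t* = 0.8×37/0.20 = 148 min.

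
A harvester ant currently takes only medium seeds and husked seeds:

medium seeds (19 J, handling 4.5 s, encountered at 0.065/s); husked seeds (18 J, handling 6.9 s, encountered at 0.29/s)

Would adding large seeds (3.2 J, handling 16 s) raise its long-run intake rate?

No

Current rate: (0.065×19 + 0.29×18)/(1 + 0.065×4.5 + 0.29×6.9) = 1.96 J/s.
Profitability of large seeds: 3.2/16 = 0.2 J/s.
0.2 < 1.96, so adding large seeds would lower the average — exclude it.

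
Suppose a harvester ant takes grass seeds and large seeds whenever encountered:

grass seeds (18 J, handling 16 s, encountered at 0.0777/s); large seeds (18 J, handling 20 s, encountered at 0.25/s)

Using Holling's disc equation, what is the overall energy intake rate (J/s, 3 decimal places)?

0.814 J/s

R = (0.0777×18 + 0.25×18) / (1 + 0.0777×16 + 0.25×20) = 5.899/7.243 = 0.8144 J/s.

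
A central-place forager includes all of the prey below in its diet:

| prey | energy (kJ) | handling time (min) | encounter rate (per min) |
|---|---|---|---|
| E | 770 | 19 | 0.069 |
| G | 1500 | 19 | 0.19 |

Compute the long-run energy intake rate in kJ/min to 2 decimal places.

R = (0.069×770 + 0.19×1500) / (1 + 0.069×19 + 0.19×19) = 338.1/5.921 = 57.11 kJ/min.

57.11 kJ/min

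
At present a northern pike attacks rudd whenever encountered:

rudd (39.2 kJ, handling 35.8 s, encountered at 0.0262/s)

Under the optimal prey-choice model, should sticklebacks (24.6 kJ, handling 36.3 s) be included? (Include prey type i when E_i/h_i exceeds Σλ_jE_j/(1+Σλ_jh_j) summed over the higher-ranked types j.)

Yes

Current rate: (0.0262×39.2)/(1 + 0.0262×35.8) = 0.53 kJ/s.
Profitability of sticklebacks: 24.6/36.3 = 0.6777 kJ/s.
0.6777 > 0.53, so adding sticklebacks raises the average — include it.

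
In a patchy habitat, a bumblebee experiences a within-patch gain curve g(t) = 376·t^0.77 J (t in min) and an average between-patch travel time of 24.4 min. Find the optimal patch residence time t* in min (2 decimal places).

Maximise g(t)/(T+t): set derivative to zero → g'(t)(T+t) = g(t).
g'(t) = 0.77·376·t^-0.23. Setting 0.77·376·t^-0.23 = 376·t^0.77/(24.4+t) gives 0.77(24.4+t) = t, so 0.23·t = 0.77×24.4.
t* = 0.77×24.4/0.23 = 81.69 min.

81.69 min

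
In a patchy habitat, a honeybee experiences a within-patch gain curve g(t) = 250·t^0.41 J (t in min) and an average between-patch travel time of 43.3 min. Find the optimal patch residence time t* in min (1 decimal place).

Maximise g(t)/(T+t): set derivative to zero → g'(t)(T+t) = g(t).
g'(t) = 0.41·250·t^-0.59. Setting 0.41·250·t^-0.59 = 250·t^0.41/(43.3+t) gives 0.41(43.3+t) = t, so 0.59·t = 0.41×43.3.
t* = 0.41×43.3/0.59 = 30.09 min.

30.1 min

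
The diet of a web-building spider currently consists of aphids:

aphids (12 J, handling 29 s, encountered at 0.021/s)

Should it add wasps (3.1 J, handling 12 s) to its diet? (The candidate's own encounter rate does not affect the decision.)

On aphids alone, R = ΣλE/(1+Σλh) = 0.252/1.609 = 0.1566 J/s.
wasps: E/h = 3.1/12 = 0.2583 J/s.
0.2583 > 0.1566, so adding wasps raises the average — include it.

Yes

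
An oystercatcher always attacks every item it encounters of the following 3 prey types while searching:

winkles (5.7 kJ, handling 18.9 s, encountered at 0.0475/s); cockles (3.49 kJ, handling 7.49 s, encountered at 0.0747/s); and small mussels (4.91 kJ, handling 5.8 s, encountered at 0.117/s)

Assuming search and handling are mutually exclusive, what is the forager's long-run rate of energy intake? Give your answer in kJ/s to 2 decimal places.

0.35 kJ/s

Energy encountered per unit search time: 0.0475×5.7 + 0.0747×3.49 + 0.117×4.91 = 1.106 kJ/s.
Handling time per unit search time: 0.0475×18.9 + 0.0747×7.49 + 0.117×5.8 = 2.136.
Rate = 1.106/(1 + 2.136) = 0.3527 kJ/s.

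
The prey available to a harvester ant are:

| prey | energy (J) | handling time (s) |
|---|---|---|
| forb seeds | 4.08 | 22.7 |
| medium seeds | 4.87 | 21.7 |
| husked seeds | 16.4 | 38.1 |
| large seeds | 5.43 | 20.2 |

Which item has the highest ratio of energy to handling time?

In descending order of E/h:
husked seeds: 16.4/38.1 = 0.43 J/s
large seeds: 5.43/20.2 = 0.269 J/s
medium seeds: 4.87/21.7 = 0.224 J/s
forb seeds: 4.08/22.7 = 0.18 J/s

husked seeds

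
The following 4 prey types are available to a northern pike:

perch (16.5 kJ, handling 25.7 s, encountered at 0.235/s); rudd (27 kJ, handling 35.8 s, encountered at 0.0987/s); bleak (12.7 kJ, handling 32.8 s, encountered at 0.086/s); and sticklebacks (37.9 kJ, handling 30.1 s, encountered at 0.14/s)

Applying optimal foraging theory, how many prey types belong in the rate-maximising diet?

Profitabilities (E/h, kJ/s): sticklebacks 1.26, rudd 0.754, perch 0.642, bleak 0.387. Add prey in this order while the next type's profitability exceeds the intake rate on those already taken.
Rate on top 1: 1.018. rudd: 0.754 < 1.018 → exclude; stop.
Optimal diet: sticklebacks — 1 of 4 types.

1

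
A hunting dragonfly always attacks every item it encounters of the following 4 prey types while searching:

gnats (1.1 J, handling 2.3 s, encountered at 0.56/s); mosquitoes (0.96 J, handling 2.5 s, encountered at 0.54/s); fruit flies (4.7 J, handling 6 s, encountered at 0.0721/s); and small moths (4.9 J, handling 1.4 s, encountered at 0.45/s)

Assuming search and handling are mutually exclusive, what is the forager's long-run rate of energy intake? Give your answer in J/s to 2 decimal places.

R = Σλ_iE_i / (1 + Σλ_ih_i)
Numerator: 0.56×1.1 + 0.54×0.96 + 0.0721×4.7 + 0.45×4.9 = 3.678
Denominator: 1 + 0.56×2.3 + 0.54×2.5 + 0.0721×6 + 0.45×1.4 = 4.701
R = 3.678/4.701 = 0.7825 J/s

0.78 J/s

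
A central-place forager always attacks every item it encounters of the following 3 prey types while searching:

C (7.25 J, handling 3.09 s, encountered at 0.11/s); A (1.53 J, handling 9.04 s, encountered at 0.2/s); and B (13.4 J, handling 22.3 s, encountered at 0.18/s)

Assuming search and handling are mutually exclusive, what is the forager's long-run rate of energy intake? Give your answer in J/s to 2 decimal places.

0.49 J/s

Energy encountered per unit search time: 0.11×7.25 + 0.2×1.53 + 0.18×13.4 = 3.515 J/s.
Handling time per unit search time: 0.11×3.09 + 0.2×9.04 + 0.18×22.3 = 6.162.
Rate = 3.515/(1 + 6.162) = 0.4909 J/s.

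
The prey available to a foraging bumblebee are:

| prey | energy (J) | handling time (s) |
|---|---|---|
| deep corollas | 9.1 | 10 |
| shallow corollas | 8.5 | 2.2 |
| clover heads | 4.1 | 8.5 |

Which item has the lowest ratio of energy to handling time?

clover heads

Profitability E/h (J/s): deep corollas = 9.1/10 = 0.91, shallow corollas = 8.5/2.2 = 3.86, clover heads = 4.1/8.5 = 0.482.
Ranked: shallow corollas > deep corollas > clover heads.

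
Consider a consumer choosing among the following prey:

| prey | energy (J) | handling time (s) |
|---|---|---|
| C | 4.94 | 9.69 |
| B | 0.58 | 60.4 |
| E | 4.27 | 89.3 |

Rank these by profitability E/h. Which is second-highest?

Profitability E/h (J/s): C = 4.94/9.69 = 0.51, B = 0.58/60.4 = 0.0096, E = 4.27/89.3 = 0.0478.
Ranked: C > E > B.

E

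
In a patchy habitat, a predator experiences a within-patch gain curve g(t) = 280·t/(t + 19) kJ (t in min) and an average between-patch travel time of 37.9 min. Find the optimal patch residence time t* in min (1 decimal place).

26.8 min

Optimal t* satisfies g'(t*) = g(t*)/(T + t*).
g'(t) = 280·19/(t + 19)². Setting 280·19/(t+19)² = 280t/[(t+19)(37.9+t)] gives 19(37.9+t) = t(t+19), so t² = 19×37.9 = 720.1.
t* = √720.1 = 26.83 min.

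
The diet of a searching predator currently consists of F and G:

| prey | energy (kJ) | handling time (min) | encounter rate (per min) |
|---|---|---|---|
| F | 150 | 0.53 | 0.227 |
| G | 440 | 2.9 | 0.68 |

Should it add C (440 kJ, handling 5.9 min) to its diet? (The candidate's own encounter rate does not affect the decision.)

No

On F and G alone, R = ΣλE/(1+Σλh) = 333.3/3.092 = 107.8 kJ/min.
C: E/h = 440/5.9 = 74.58 kJ/min.
Since 74.58 < R, time spent handling C is better spent searching.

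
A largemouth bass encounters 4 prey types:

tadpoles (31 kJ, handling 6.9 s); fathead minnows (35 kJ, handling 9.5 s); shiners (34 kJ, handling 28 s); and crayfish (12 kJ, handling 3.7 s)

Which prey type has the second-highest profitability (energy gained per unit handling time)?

Profitability E/h (kJ/s): tadpoles = 31/6.9 = 4.49, fathead minnows = 35/9.5 = 3.68, shiners = 34/28 = 1.21, crayfish = 12/3.7 = 3.24.
Ranked: tadpoles > fathead minnows > crayfish > shiners.

fathead minnows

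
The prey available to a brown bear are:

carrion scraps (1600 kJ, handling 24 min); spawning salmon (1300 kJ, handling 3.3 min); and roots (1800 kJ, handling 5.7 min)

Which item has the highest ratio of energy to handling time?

In descending order of E/h:
spawning salmon: 1300/3.3 = 394 kJ/min
roots: 1800/5.7 = 316 kJ/min
carrion scraps: 1600/24 = 66.7 kJ/min

spawning salmon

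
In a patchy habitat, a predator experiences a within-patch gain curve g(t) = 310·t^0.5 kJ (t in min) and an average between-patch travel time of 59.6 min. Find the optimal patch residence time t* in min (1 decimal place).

59.6 min

By the marginal value theorem, leave when the instantaneous gain rate g'(t) equals the habitat-wide average g(t)/(T + t).
g'(t) = 0.5·310·t^-0.5. Setting 0.5·310·t^-0.5 = 310·t^0.5/(59.6+t) gives 0.5(59.6+t) = t, so 0.50·t = 0.5×59.6.
t* = 0.5×59.6/0.50 = 59.6 min.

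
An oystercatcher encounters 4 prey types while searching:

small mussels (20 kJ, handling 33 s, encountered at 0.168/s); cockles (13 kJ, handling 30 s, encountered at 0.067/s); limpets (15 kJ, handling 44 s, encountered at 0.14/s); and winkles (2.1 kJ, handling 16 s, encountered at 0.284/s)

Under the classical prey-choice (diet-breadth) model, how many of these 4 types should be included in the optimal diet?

E/h in descending order: small mussels 0.606, cockles 0.433, limpets 0.341, winkles 0.131 kJ/s. The optimal diet is the largest prefix of this list for which every included type satisfies E_i/h_i > R on the types above it.
Rate on top 1: 0.5134. cockles: 0.433 < 0.5134 → exclude; stop.
Optimal diet: small mussels — 1 of 4 types.

1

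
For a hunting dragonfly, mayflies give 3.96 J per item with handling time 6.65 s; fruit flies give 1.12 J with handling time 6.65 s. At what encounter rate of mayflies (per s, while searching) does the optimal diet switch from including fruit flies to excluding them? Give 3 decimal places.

0.059 per s

The zero-one rule: include fruit flies iff E₂/h₂ > λE₁/(1+λh₁). Equality gives the switch point.
λE₁h₂ = E₂ + λE₂h₁ ⇒ λ = E₂/(E₁h₂ − E₂h₁) = 1.12/(26.33 − 7.448) = 0.0593 per s.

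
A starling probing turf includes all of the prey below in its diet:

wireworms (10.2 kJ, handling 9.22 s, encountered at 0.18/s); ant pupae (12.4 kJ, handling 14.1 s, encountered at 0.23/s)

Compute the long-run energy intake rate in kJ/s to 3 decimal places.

0.794 kJ/s

R = (0.18×10.2 + 0.23×12.4) / (1 + 0.18×9.22 + 0.23×14.1) = 4.688/5.903 = 0.7942 kJ/s.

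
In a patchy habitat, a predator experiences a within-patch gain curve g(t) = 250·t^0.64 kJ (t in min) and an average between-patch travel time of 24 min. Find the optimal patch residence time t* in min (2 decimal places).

42.67 min

By the marginal value theorem, leave when the instantaneous gain rate g'(t) equals the habitat-wide average g(t)/(T + t).
g'(t) = 0.64·250·t^-0.36. Setting 0.64·250·t^-0.36 = 250·t^0.64/(24+t) gives 0.64(24+t) = t, so 0.36·t = 0.64×24.
t* = 0.64×24/0.36 = 42.67 min.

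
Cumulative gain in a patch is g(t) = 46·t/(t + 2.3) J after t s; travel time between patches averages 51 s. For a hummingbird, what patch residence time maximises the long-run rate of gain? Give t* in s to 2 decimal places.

Maximise g(t)/(T+t): set derivative to zero → g'(t)(T+t) = g(t).
g'(t) = 46·2.3/(t + 2.3)². Setting 46·2.3/(t+2.3)² = 46t/[(t+2.3)(51+t)] gives 2.3(51+t) = t(t+2.3), so t² = 2.3×51 = 117.3.
t* = √117.3 = 10.83 s.

10.83 s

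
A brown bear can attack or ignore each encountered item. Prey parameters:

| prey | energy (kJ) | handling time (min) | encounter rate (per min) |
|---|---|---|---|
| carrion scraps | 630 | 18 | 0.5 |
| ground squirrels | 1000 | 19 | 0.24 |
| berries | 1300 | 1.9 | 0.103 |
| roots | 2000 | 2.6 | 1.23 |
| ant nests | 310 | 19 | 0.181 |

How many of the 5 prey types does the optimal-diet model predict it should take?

2

E/h in descending order: roots 769, berries 684, ground squirrels 52.6, carrion scraps 35, ant nests 16.3 kJ/min. The optimal diet is the largest prefix of this list for which every included type satisfies E_i/h_i > R on the types above it.
Rate on top 1: 586. berries: 684 > 586 → include.
Rate on top 2: 590.4. ground squirrels: 52.6 < 590.4 → exclude; stop.
Optimal diet: roots, berries — 2 of 5 types.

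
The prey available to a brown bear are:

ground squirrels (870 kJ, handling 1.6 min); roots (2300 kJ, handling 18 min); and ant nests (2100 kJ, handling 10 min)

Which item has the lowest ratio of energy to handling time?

Profitability E/h (kJ/min): ground squirrels = 870/1.6 = 544, roots = 2300/18 = 128, ant nests = 2100/10 = 210.
Ranked: ground squirrels > ant nests > roots.

roots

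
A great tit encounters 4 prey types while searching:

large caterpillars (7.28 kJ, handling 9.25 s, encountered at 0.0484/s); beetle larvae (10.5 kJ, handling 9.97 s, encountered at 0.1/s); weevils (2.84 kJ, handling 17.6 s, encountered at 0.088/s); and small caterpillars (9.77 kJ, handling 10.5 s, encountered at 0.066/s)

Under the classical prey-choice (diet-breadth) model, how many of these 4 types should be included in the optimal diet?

3

Profitabilities (E/h, kJ/s): beetle larvae 1.05, small caterpillars 0.93, large caterpillars 0.787, weevils 0.161. Add prey in this order while the next type's profitability exceeds the intake rate on those already taken.
Rate on top 1: 0.5258. small caterpillars: 0.93 > 0.5258 → include.
Rate on top 2: 0.63. large caterpillars: 0.787 > 0.63 → include.
Rate on top 3: 0.6524. weevils: 0.161 < 0.6524 → exclude; stop.
Optimal diet: beetle larvae, small caterpillars, large caterpillars — 3 of 4 types.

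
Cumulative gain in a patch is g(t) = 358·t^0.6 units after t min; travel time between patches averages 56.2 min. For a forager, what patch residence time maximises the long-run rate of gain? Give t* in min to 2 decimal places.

Maximise g(t)/(T+t): set derivative to zero → g'(t)(T+t) = g(t).
g'(t) = 0.6·358·t^-0.4. Setting 0.6·358·t^-0.4 = 358·t^0.6/(56.2+t) gives 0.6(56.2+t) = t, so 0.40·t = 0.6×56.2.
t* = 0.6×56.2/0.40 = 84.3 min.

84.30 min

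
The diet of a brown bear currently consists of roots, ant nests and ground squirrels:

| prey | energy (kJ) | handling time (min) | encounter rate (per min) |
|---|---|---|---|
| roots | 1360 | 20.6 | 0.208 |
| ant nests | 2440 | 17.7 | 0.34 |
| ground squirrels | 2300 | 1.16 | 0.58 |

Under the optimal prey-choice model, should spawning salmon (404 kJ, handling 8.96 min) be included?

No

On roots, ant nests and ground squirrels alone, R = ΣλE/(1+Σλh) = 2446/11.98 = 204.3 kJ/min.
spawning salmon: E/h = 404/8.96 = 45.09 kJ/min.
45.09 < 204.3, so adding spawning salmon would lower the average — exclude it.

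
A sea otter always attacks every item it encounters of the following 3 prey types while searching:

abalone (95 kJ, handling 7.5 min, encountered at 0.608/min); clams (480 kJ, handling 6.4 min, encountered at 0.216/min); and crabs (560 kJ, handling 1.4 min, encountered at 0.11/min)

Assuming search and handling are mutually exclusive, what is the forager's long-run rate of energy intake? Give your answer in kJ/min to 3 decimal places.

31.430 kJ/min

R = Σλ_iE_i / (1 + Σλ_ih_i)
Numerator: 0.608×95 + 0.216×480 + 0.11×560 = 223
Denominator: 1 + 0.608×7.5 + 0.216×6.4 + 0.11×1.4 = 7.096
R = 223/7.096 = 31.43 kJ/min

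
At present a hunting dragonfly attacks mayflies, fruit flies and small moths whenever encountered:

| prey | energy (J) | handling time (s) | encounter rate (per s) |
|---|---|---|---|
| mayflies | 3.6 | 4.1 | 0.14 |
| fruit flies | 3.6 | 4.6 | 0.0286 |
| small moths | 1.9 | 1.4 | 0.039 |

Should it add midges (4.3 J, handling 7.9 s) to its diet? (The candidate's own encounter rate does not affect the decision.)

Intake rate on the current diet: R = (0.14×3.6 + 0.0286×3.6 + 0.039×1.9) / (1 + 0.14×4.1 + 0.0286×4.6 + 0.039×1.4) = 0.6811/1.76 = 0.3869 J/s.
Profitability of midges: 4.3/7.9 = 0.5443 J/s.
Since 0.5443 > R, including midges increases the long-run rate.

Yes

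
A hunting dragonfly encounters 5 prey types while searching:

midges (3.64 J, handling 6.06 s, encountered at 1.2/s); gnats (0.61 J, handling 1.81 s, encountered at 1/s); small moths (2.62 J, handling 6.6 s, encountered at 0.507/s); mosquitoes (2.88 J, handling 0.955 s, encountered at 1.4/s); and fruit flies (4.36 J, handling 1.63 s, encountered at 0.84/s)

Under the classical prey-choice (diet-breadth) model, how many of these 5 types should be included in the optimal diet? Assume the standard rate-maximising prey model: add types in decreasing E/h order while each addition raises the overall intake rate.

2

Profitabilities (E/h, J/s): mosquitoes 3.02, fruit flies 2.67, midges 0.601, small moths 0.397, gnats 0.337. Add prey in this order while the next type's profitability exceeds the intake rate on those already taken.
Rate on top 1: 1.725. fruit flies: 2.67 > 1.725 → include.
Rate on top 2: 2.076. midges: 0.601 < 2.076 → exclude; stop.
Optimal diet: mosquitoes, fruit flies — 2 of 5 types.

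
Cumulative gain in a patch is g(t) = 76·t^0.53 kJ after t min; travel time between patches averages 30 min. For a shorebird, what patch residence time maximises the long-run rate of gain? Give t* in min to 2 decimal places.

33.83 min

By the marginal value theorem, leave when the instantaneous gain rate g'(t) equals the habitat-wide average g(t)/(T + t).
g'(t) = 0.53·76·t^-0.47. Setting 0.53·76·t^-0.47 = 76·t^0.53/(30+t) gives 0.53(30+t) = t, so 0.47·t = 0.53×30.
t* = 0.53×30/0.47 = 33.83 min.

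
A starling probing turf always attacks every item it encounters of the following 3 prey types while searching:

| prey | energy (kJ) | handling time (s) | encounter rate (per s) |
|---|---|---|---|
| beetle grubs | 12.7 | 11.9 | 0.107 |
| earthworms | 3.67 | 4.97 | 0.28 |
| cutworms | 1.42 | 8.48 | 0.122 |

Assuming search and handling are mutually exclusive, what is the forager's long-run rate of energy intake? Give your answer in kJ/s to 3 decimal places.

0.545 kJ/s

R = Σλ_iE_i / (1 + Σλ_ih_i)
Numerator: 0.107×12.7 + 0.28×3.67 + 0.122×1.42 = 2.56
Denominator: 1 + 0.107×11.9 + 0.28×4.97 + 0.122×8.48 = 4.699
R = 2.56/4.699 = 0.5447 kJ/s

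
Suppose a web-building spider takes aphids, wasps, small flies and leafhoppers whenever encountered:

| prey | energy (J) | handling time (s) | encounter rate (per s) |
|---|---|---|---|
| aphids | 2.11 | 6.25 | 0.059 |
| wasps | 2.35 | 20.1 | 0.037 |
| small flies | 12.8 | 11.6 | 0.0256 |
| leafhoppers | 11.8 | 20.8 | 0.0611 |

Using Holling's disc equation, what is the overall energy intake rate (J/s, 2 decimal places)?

R = (0.059×2.11 + 0.037×2.35 + 0.0256×12.8 + 0.0611×11.8) / (1 + 0.059×6.25 + 0.037×20.1 + 0.0256×11.6 + 0.0611×20.8) = 1.26/3.68 = 0.3424 J/s.

0.34 J/s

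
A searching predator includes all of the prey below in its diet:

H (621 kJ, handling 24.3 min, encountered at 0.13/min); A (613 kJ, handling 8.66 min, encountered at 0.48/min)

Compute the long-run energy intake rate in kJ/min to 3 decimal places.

45.091 kJ/min

Energy encountered per unit search time: 0.13×621 + 0.48×613 = 375 kJ/min.
Handling time per unit search time: 0.13×24.3 + 0.48×8.66 = 7.316.
Rate = 375/(1 + 7.316) = 45.09 kJ/min.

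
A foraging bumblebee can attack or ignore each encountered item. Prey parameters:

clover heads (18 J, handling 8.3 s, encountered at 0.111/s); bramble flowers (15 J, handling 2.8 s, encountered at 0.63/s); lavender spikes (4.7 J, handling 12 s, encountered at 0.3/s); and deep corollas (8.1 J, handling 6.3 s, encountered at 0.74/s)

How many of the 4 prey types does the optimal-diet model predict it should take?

E/h in descending order: bramble flowers 5.36, clover heads 2.17, deep corollas 1.29, lavender spikes 0.392 J/s. The optimal diet is the largest prefix of this list for which every included type satisfies E_i/h_i > R on the types above it.
Rate on top 1: 3.419. clover heads: 2.17 < 3.419 → exclude; stop.
Optimal diet: bramble flowers — 1 of 4 types.

1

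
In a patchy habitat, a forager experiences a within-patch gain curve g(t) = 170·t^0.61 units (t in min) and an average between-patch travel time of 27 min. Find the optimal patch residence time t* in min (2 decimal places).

42.23 min

Optimal t* satisfies g'(t*) = g(t*)/(T + t*).
g'(t) = 0.61·170·t^-0.39. Setting 0.61·170·t^-0.39 = 170·t^0.61/(27+t) gives 0.61(27+t) = t, so 0.39·t = 0.61×27.
t* = 0.61×27/0.39 = 42.23 min.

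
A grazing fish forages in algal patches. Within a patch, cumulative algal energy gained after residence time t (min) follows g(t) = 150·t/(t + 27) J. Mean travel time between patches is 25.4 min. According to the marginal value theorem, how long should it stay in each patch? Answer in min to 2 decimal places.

26.19 min

By the marginal value theorem, leave when the instantaneous gain rate g'(t) equals the habitat-wide average g(t)/(T + t).
g'(t) = 150·27/(t + 27)². Setting 150·27/(t+27)² = 150t/[(t+27)(25.4+t)] gives 27(25.4+t) = t(t+27), so t² = 27×25.4 = 685.8.
t* = √685.8 = 26.19 min.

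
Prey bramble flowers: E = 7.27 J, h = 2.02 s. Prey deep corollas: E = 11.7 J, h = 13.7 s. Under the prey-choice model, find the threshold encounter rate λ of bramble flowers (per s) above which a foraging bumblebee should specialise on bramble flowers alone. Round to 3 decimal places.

Drop deep corollas once their profitability E₂/h₂ falls below the rate achievable on bramble flowers alone: E₂/h₂ = λE₁/(1 + λh₁).
Solve for λ: λE₁h₂ = E₂(1 + λh₁) → λ(E₁h₂ − E₂h₁) = E₂ → λ = E₂/(E₁h₂ − E₂h₁).
λ = 11.7/(7.27×13.7 − 11.7×2.02) = 11.7/75.96 = 0.154 per s.

0.154 per s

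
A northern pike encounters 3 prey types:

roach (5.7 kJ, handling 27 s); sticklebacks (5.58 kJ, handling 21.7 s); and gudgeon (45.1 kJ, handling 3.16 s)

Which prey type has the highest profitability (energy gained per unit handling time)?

Profitability E/h (kJ/s): roach = 5.7/27 = 0.211, sticklebacks = 5.58/21.7 = 0.257, gudgeon = 45.1/3.16 = 14.3.
Ranked: gudgeon > sticklebacks > roach.

gudgeon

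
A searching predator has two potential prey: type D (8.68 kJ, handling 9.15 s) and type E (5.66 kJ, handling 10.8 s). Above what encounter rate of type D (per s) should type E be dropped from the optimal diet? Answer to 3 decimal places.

At the threshold, the rate on type D alone equals the profitability of type E: λ·8.68/(1 + λ·9.15) = 5.66/10.8 = 0.5241.
Rearranging, λ(8.68 − 0.5241×9.15) = 0.5241, so λ = 0.5241/3.885 = 0.1349 per s.

0.135 per s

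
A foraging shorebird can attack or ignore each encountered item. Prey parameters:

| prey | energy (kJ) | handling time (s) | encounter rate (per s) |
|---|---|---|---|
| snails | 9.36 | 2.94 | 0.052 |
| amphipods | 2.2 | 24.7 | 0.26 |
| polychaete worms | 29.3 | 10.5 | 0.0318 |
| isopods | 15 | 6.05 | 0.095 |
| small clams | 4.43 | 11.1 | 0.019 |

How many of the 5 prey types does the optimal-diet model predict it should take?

3

Profitabilities (E/h, kJ/s): snails 3.18, polychaete worms 2.79, isopods 2.48, small clams 0.399, amphipods 0.0891. Add prey in this order while the next type's profitability exceeds the intake rate on those already taken.
Rate on top 1: 0.4222. polychaete worms: 2.79 > 0.4222 → include.
Rate on top 2: 0.954. isopods: 2.48 > 0.954 → include.
Rate on top 3: 1.379. small clams: 0.399 < 1.379 → exclude; stop.
Optimal diet: snails, polychaete worms, isopods — 3 of 5 types.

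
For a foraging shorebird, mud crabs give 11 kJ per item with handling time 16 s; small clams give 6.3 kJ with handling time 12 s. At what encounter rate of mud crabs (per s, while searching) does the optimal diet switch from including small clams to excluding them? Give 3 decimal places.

At the threshold, the rate on mud crabs alone equals the profitability of small clams: λ·11/(1 + λ·16) = 6.3/12 = 0.525.
Rearranging, λ(11 − 0.525×16) = 0.525, so λ = 0.525/2.6 = 0.2019 per s.

0.202 per s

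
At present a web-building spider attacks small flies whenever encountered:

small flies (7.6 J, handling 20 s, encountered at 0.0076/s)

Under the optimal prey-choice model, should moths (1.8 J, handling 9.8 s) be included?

Intake rate on the current diet: R = (0.0076×7.6) / (1 + 0.0076×20) = 0.05776/1.152 = 0.05014 J/s.
moths: E/h = 1.8/9.8 = 0.1837 J/s.
Since 0.1837 > R, including moths increases the long-run rate.

Yes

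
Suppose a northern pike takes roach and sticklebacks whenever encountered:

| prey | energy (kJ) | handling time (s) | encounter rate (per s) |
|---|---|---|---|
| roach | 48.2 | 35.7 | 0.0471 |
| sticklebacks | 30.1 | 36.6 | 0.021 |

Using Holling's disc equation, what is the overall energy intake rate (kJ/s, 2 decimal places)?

0.84 kJ/s

R = Σλ_iE_i / (1 + Σλ_ih_i)
Numerator: 0.0471×48.2 + 0.021×30.1 = 2.902
Denominator: 1 + 0.0471×35.7 + 0.021×36.6 = 3.45
R = 2.902/3.45 = 0.8412 kJ/s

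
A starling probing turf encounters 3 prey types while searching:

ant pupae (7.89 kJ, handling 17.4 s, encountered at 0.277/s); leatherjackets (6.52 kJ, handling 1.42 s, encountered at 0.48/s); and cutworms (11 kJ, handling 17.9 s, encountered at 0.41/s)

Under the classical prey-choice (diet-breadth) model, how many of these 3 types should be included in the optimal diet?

E/h in descending order: leatherjackets 4.59, cutworms 0.615, ant pupae 0.453 kJ/s. The optimal diet is the largest prefix of this list for which every included type satisfies E_i/h_i > R on the types above it.
Rate on top 1: 1.861. cutworms: 0.615 < 1.861 → exclude; stop.
Optimal diet: leatherjackets — 1 of 3 types.

1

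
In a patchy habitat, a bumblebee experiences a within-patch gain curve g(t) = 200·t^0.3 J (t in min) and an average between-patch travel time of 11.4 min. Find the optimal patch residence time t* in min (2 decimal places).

Maximise g(t)/(T+t): set derivative to zero → g'(t)(T+t) = g(t).
g'(t) = 0.3·200·t^-0.7. Setting 0.3·200·t^-0.7 = 200·t^0.3/(11.4+t) gives 0.3(11.4+t) = t, so 0.70·t = 0.3×11.4.
t* = 0.3×11.4/0.70 = 4.886 min.

4.89 min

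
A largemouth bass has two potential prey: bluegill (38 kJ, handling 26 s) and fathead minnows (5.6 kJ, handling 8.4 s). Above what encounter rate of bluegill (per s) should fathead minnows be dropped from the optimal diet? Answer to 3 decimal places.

At the threshold, the rate on bluegill alone equals the profitability of fathead minnows: λ·38/(1 + λ·26) = 5.6/8.4 = 0.6667.
Rearranging, λ(38 − 0.6667×26) = 0.6667, so λ = 0.6667/20.67 = 0.03226 per s.

0.032 per s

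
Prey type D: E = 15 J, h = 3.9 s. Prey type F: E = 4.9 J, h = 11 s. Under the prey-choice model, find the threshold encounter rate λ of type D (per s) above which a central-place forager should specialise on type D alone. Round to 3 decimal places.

At the threshold, the rate on type D alone equals the profitability of type F: λ·15/(1 + λ·3.9) = 4.9/11 = 0.4455.
Rearranging, λ(15 − 0.4455×3.9) = 0.4455, so λ = 0.4455/13.26 = 0.03359 per s.

0.034 per s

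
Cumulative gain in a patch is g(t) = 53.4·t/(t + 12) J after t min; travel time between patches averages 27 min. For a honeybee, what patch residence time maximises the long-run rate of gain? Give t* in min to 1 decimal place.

18.0 min

Optimal t* satisfies g'(t*) = g(t*)/(T + t*).
g'(t) = 53.4·12/(t + 12)². Setting 53.4·12/(t+12)² = 53.4t/[(t+12)(27+t)] gives 12(27+t) = t(t+12), so t² = 12×27 = 324.
t* = √324 = 18 min.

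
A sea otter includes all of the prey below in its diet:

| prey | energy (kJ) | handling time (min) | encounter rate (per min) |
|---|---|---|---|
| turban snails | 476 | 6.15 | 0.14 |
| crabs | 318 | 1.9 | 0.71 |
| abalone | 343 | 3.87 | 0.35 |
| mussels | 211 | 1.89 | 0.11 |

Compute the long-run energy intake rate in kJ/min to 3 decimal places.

91.292 kJ/min

Energy encountered per unit search time: 0.14×476 + 0.71×318 + 0.35×343 + 0.11×211 = 435.7 kJ/min.
Handling time per unit search time: 0.14×6.15 + 0.71×1.9 + 0.35×3.87 + 0.11×1.89 = 3.772.
Rate = 435.7/(1 + 3.772) = 91.29 kJ/min.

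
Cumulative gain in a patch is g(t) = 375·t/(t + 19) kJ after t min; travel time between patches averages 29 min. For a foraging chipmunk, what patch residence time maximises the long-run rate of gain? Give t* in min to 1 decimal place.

By the marginal value theorem, leave when the instantaneous gain rate g'(t) equals the habitat-wide average g(t)/(T + t).
g'(t) = 375·19/(t + 19)². Setting 375·19/(t+19)² = 375t/[(t+19)(29+t)] gives 19(29+t) = t(t+19), so t² = 19×29 = 551.
t* = √551 = 23.47 min.

23.5 min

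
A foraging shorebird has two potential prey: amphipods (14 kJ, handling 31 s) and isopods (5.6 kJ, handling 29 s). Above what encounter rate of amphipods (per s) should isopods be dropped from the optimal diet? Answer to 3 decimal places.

At the threshold, the rate on amphipods alone equals the profitability of isopods: λ·14/(1 + λ·31) = 5.6/29 = 0.1931.
Rearranging, λ(14 − 0.1931×31) = 0.1931, so λ = 0.1931/8.014 = 0.0241 per s.

0.024 per s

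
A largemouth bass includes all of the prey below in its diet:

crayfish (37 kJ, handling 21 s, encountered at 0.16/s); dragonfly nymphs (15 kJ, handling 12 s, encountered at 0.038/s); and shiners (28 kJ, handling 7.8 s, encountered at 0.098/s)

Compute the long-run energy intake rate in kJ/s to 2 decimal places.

R = Σλ_iE_i / (1 + Σλ_ih_i)
Numerator: 0.16×37 + 0.038×15 + 0.098×28 = 9.234
Denominator: 1 + 0.16×21 + 0.038×12 + 0.098×7.8 = 5.58
R = 9.234/5.58 = 1.655 kJ/s

1.65 kJ/s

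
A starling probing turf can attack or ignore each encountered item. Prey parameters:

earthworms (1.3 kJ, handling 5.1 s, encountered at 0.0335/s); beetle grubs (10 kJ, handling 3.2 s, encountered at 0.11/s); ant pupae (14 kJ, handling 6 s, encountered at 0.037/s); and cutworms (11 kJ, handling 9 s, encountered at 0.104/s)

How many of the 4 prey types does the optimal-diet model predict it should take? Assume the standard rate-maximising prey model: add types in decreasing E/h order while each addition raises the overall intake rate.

Rank by E/h (kJ/s): beetle grubs 3.12, ant pupae 2.33, cutworms 1.22, earthworms 0.255. Include each in turn until the next type's E/h falls below the running intake rate.
Rate on top 1: 0.8136. ant pupae: 2.33 > 0.8136 → include.
Rate on top 2: 1.028. cutworms: 1.22 > 1.028 → include.
Rate on top 3: 1.1. earthworms: 0.255 < 1.1 → exclude; stop.
Optimal diet: beetle grubs, ant pupae, cutworms — 3 of 4 types.

3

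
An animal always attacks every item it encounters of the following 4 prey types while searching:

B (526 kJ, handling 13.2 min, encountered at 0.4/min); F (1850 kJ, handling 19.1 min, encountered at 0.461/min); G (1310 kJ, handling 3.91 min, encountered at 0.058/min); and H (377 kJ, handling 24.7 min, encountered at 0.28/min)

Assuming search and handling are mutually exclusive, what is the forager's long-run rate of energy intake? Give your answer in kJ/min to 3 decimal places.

R = (0.4×526 + 0.461×1850 + 0.058×1310 + 0.28×377) / (1 + 0.4×13.2 + 0.461×19.1 + 0.058×3.91 + 0.28×24.7) = 1245/22.23 = 56 kJ/min.

56.001 kJ/min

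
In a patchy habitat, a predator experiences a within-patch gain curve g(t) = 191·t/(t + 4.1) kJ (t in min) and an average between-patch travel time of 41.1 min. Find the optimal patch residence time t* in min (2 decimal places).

12.98 min

By the marginal value theorem, leave when the instantaneous gain rate g'(t) equals the habitat-wide average g(t)/(T + t).
g'(t) = 191·4.1/(t + 4.1)². Setting 191·4.1/(t+4.1)² = 191t/[(t+4.1)(41.1+t)] gives 4.1(41.1+t) = t(t+4.1), so t² = 4.1×41.1 = 168.5.
t* = √168.5 = 12.98 min.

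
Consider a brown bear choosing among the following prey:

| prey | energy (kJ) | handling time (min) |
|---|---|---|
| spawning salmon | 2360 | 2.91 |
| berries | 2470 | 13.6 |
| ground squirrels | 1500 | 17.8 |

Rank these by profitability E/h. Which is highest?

Profitability E/h (kJ/min): spawning salmon = 2360/2.91 = 811, berries = 2470/13.6 = 182, ground squirrels = 1500/17.8 = 84.3.
Ranked: spawning salmon > berries > ground squirrels.

spawning salmon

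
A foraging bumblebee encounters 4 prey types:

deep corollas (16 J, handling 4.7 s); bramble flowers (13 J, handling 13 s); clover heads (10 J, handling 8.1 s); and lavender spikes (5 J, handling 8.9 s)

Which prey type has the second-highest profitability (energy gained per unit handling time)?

clover heads

Profitability E/h (J/s): deep corollas = 16/4.7 = 3.4, bramble flowers = 13/13 = 1, clover heads = 10/8.1 = 1.23, lavender spikes = 5/8.9 = 0.562.
Ranked: deep corollas > clover heads > bramble flowers > lavender spikes.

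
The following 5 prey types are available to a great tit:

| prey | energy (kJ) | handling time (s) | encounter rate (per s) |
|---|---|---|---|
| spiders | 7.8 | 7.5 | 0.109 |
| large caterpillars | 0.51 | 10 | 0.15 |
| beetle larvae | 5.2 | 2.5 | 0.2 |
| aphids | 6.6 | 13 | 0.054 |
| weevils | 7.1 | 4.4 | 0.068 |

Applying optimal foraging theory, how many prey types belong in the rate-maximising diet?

3

E/h in descending order: beetle larvae 2.08, weevils 1.61, spiders 1.04, aphids 0.508, large caterpillars 0.051 kJ/s. The optimal diet is the largest prefix of this list for which every included type satisfies E_i/h_i > R on the types above it.
Rate on top 1: 0.6933. weevils: 1.61 > 0.6933 → include.
Rate on top 2: 0.8464. spiders: 1.04 > 0.8464 → include.
Rate on top 3: 0.9069. aphids: 0.508 < 0.9069 → exclude; stop.
Optimal diet: beetle larvae, weevils, spiders — 3 of 5 types.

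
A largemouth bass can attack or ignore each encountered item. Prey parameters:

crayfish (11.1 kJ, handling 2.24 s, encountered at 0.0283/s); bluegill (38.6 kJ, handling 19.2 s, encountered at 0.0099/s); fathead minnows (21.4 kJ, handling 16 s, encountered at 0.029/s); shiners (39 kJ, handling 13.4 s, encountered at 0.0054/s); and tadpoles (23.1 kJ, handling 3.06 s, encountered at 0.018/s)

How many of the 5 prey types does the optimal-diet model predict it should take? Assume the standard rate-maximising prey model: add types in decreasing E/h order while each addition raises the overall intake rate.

5

Profitabilities (E/h, kJ/s): tadpoles 7.55, crayfish 4.96, shiners 2.91, bluegill 2.01, fathead minnows 1.34. Add prey in this order while the next type's profitability exceeds the intake rate on those already taken.
Rate on top 1: 0.3941. crayfish: 4.96 > 0.3941 → include.
Rate on top 2: 0.6526. shiners: 2.91 > 0.6526 → include.
Rate on top 3: 0.7898. bluegill: 2.01 > 0.7898 → include.
Rate on top 4: 0.9578. fathead minnows: 1.34 > 0.9578 → include.
Optimal diet: tadpoles, crayfish, shiners, bluegill, fathead minnows — 5 of 5 types.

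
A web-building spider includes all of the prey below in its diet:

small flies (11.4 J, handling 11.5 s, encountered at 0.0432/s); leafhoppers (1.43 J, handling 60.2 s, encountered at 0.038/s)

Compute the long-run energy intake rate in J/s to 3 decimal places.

0.144 J/s

R = Σλ_iE_i / (1 + Σλ_ih_i)
Numerator: 0.0432×11.4 + 0.038×1.43 = 0.5468
Denominator: 1 + 0.0432×11.5 + 0.038×60.2 = 3.784
R = 0.5468/3.784 = 0.1445 J/s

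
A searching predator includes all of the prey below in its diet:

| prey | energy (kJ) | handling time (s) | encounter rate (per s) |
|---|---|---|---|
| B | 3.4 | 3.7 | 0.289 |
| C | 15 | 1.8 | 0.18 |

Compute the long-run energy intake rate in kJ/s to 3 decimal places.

1.539 kJ/s

R = (0.289×3.4 + 0.18×15) / (1 + 0.289×3.7 + 0.18×1.8) = 3.683/2.393 = 1.539 kJ/s.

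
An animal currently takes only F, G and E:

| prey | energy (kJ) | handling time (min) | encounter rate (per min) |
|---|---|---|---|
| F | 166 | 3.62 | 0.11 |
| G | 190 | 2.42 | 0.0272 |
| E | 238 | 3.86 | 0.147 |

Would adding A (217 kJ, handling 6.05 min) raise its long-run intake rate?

Yes

On F, G and E alone, R = ΣλE/(1+Σλh) = 58.41/2.031 = 28.75 kJ/min.
Profitability of A: 217/6.05 = 35.87 kJ/min.
35.87 > 28.75, so adding A raises the average — include it.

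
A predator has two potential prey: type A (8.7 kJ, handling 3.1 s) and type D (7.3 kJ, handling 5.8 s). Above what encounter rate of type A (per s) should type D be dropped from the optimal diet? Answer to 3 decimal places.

At the threshold, the rate on type A alone equals the profitability of type D: λ·8.7/(1 + λ·3.1) = 7.3/5.8 = 1.259.
Rearranging, λ(8.7 − 1.259×3.1) = 1.259, so λ = 1.259/4.798 = 0.2623 per s.

0.262 per s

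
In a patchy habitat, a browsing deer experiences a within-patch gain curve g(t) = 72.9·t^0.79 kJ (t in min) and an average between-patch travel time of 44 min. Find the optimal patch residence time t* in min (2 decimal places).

165.52 min

By the marginal value theorem, leave when the instantaneous gain rate g'(t) equals the habitat-wide average g(t)/(T + t).
g'(t) = 0.79·72.9·t^-0.21. Setting 0.79·72.9·t^-0.21 = 72.9·t^0.79/(44+t) gives 0.79(44+t) = t, so 0.21·t = 0.79×44.
t* = 0.79×44/0.21 = 165.5 min.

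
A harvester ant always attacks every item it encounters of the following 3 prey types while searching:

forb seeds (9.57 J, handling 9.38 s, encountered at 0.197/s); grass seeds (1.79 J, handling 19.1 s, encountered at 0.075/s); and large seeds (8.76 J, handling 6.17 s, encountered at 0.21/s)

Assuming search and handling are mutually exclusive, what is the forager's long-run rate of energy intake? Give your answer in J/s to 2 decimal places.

0.69 J/s

R = Σλ_iE_i / (1 + Σλ_ih_i)
Numerator: 0.197×9.57 + 0.075×1.79 + 0.21×8.76 = 3.859
Denominator: 1 + 0.197×9.38 + 0.075×19.1 + 0.21×6.17 = 5.576
R = 3.859/5.576 = 0.6921 J/s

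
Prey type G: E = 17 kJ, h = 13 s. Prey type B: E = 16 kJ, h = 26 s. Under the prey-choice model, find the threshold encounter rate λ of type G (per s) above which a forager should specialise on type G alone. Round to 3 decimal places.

0.068 per s

The zero-one rule: include type B iff E₂/h₂ > λE₁/(1+λh₁). Equality gives the switch point.
λE₁h₂ = E₂ + λE₂h₁ ⇒ λ = E₂/(E₁h₂ − E₂h₁) = 16/(442 − 208) = 0.06838 per s.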